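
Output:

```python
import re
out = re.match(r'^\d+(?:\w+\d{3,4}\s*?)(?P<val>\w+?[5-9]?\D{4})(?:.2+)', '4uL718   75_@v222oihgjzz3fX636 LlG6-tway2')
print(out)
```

This matches anchored at the start of the string; then one or more of a digit; then one or more of a word character, then 3 to 4 of a digit, then zero or more of whitespace (lazy) (non-capturing group); then one or more of a word character (lazy), then optionally a character in [5-9], then exactly 4 of a non-digit (captured as 'val'); then any character, then one or more of the literal '2' (non-capturing group).
With `match`, the pattern is implicitly anchored at the beginning.
Here the pattern fails at index 0, so the call returns None.

None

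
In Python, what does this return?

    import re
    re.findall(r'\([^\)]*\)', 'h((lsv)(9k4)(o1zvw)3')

['((lsv)', '(9k4)', '(o1zvw)']

With no groups in the pattern, `findall` gives back each whole match — 3 here.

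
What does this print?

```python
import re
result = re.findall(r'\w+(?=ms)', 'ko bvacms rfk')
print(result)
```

The lookaround is zero-width — it requires the adjacent text to match without consuming it, so the asserted text isn't part of the match.
Walking the string: at [3:7] → 'bvac'.
Since nothing is captured, `findall` lists the 1 matched substring directly.

['bvac']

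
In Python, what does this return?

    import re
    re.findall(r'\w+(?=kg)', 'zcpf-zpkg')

['zp']

The `(?=…)`/`(?<=…)` assertion just peeks at neighbouring text; it doesn't advance the match position.
With no groups in the pattern, `findall` gives back each whole match — 1 here.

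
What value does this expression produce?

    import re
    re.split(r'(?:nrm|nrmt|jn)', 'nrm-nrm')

Splitting on the pattern gives 3 pieces.

['', '-', '']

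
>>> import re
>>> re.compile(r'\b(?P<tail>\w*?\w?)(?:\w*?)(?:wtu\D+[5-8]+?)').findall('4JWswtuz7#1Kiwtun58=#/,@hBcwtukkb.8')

This matches a word boundary (`\b`, zero-width); then zero or more of a word character (lazy), then optionally a word character (captured as 'tail'); then zero or more of a word character (lazy) (non-capturing group); then the literal 'wtu', then one or more of a non-digit, then one or more of a character in [5-8] (lazy) (non-capturing group).
Lazy quantifiers expand one character at a time until the remainder of the pattern can match.
Matches: at [0:9] match '4JWswtuz7', group 1 = '4'; at [10:18] match '1Kiwtun5', group 1 = '1'; at [24:35] match 'hBcwtukkb.8', group 1 = 'h'.
With a single group, `findall` returns only what that group captured — 3 items.

['4', '1', 'h']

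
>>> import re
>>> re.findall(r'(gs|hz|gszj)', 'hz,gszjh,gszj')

['hz', 'gs', 'gs']

Branches in `(...|...)` are attempted left-to-right; the first branch that allows the whole pattern to succeed is taken.
Walking the string: at [0:2] match 'hz', group 1 = 'hz'; at [3:5] match 'gs', group 1 = 'gs'; at [9:11] match 'gs', group 1 = 'gs'.
Because there's exactly one group, `findall` drops the full match and keeps group 1 from each hit.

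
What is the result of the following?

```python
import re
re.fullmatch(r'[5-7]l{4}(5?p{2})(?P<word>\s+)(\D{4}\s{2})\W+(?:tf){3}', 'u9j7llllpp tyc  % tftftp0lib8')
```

None

The pattern matches a character in [5-7], then exactly 4 of the literal 'l'; then optionally the literal '5', then exactly 2 of a literal 'p' (captured); then one or more of whitespace (captured as 'word'); then exactly 4 of a non-digit, then exactly 2 of whitespace (captured); then one or more of a non-word character, then the literal 'tf' repeated 3 times.
`fullmatch` succeeds only if the pattern covers the string from start to end.
Here the string isn't matched end-to-end, so the call returns None.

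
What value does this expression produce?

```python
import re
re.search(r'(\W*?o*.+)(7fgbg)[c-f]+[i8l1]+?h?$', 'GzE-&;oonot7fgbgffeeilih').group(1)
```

Pattern: zero or more of a non-word character (lazy), then zero or more of a literal 'o', then one or more of any character (captured); then the literal '7f', then the literal 'gbg' (captured); then one or more of a character in [c-f], then one or more of one of [i8l1] (lazy), then optionally the literal 'h'; then anchored at the end.
`re.search` scans for the first position where the pattern succeeds.
The match spans [0:24] → 'GzE-&;oonot7fgbgffeeilih'.
Captured: group 1 = 'GzE-&;oonot', group 2 = '7fgbg'.

'GzE-&;oonot'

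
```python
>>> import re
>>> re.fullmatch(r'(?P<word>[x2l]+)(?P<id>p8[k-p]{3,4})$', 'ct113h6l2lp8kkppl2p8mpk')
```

Pattern: one or more of one of [x2l] (captured as 'word'); then the literal 'p8', then 3 to 4 of a character in [k-p] (captured as 'id'); then anchored at the end.
`re.fullmatch` requires the pattern to consume the entire string.
Here the string isn't matched end-to-end, so the call returns None.

None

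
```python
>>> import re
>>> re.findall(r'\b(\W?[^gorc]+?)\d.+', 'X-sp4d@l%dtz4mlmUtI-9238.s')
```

['X-sp']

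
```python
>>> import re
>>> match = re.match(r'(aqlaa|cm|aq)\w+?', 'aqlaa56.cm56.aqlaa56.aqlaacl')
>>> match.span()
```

(0, 6)

`|` is ordered: at each position the engine commits to the first alternative that works.
`re.match` only tries the pattern at the start of the string.
The match spans [0:6] → 'aqlaa5'.
Captured: group 1 = 'aqlaa'.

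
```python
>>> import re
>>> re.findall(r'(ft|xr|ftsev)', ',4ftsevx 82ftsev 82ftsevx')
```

['ft', 'ft', 'ft']

`|` is ordered: at each position the engine commits to the first alternative that works.
Scanning left to right: at [2:4] match 'ft', group 1 = 'ft'; at [11:13] match 'ft', group 1 = 'ft'; at [19:21] match 'ft', group 1 = 'ft'.
One capturing group, so `findall` returns just the captured substring from each match — 3 in all.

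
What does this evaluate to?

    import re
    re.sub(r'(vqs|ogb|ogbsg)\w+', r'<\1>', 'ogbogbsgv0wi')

'<ogb>'

Matches: at [0:12] → 'ogbogbsgv0wi'.
The replacement refers to a captured group, so each match is rewritten using its own captured text.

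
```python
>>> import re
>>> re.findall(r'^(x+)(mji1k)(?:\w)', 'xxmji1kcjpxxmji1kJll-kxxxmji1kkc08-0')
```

Multiple groups make `findall` return tuples — one 2-tuple for the one match.

[('xx', 'mji1k')]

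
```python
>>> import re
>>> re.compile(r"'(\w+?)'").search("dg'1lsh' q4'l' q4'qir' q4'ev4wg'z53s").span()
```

`re.search` tries every starting position until one works.
The match spans [2:8] → "'1lsh'".
Captured: group 1 = '1lsh'.

(2, 8)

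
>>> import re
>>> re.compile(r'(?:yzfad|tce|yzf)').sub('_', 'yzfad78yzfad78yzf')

'_78_78_'

`|` is ordered: at each position the engine commits to the first alternative that works.
`sub` substitutes '_' at each match site.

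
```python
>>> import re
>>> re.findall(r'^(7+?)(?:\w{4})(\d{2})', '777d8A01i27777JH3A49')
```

[('77', '01')]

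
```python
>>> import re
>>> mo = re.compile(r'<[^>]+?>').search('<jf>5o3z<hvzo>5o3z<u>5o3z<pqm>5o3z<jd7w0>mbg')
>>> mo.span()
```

(0, 4)

The match spans [0:4] → '<jf>'.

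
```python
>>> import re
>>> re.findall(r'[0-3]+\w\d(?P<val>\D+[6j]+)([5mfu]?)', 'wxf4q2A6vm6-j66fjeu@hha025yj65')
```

This matches one or more of a character in [0-3], then a word character, then a digit; then one or more of a non-digit, then one or more of one of [6j] (captured as 'val'); then optionally one of [5mfu] (captured).
With 2 capturing groups, `findall` returns a 2-tuple per match.

[('vm6', ''), ('yj6', '5')]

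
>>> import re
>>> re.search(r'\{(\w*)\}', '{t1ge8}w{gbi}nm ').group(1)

't1ge8'

`re.search` scans for the first position where the pattern succeeds.
The match spans [0:7] → '{t1ge8}'.
Captured: group 1 = 't1ge8'.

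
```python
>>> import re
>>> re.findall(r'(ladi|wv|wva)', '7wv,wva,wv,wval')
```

Alternation tries branches left to right and keeps the first one that lets the overall match succeed at that position.
Walking the string: at [1:3] match 'wv', group 1 = 'wv'; at [4:6] match 'wv', group 1 = 'wv'; at [8:10] match 'wv', group 1 = 'wv'; at [11:13] match 'wv', group 1 = 'wv'.
With a single group, `findall` returns only what that group captured — 4 items.

['wv', 'wv', 'wv', 'wv']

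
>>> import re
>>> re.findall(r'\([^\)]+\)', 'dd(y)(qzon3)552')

['(y)', '(qzon3)']

Scanning left to right: at [2:5] → '(y)'; at [5:12] → '(qzon3)'.
With no groups in the pattern, `findall` gives back each whole match — 2 here.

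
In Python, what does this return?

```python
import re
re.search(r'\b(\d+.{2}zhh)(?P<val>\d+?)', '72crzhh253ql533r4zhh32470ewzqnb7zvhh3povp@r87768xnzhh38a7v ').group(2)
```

'2'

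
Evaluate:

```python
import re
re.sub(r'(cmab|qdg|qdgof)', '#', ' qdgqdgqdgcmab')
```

Matches: at [1:4] → 'qdg'; at [4:7] → 'qdg'; at [7:10] → 'qdg'; at [10:14] → 'cmab'.
Every occurrence is swapped for '#'.

' ####'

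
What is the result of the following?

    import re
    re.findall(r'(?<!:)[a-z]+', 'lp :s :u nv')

['lp', 'nv']

`(?!…)`/`(?<!…)` only lets a position through if the neighbouring text does NOT match; no characters are consumed.
With no groups in the pattern, `findall` gives back each whole match — 2 here.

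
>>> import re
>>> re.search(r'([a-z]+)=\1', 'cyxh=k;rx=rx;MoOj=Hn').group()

'rx=rx'

`\1` is not a pattern — it's the concrete string captured by group 1, re-applied verbatim.
The match spans [7:12] → 'rx=rx'.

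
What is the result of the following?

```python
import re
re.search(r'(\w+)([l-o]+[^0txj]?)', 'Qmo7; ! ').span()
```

The match spans [0:4] → 'Qmo7'.

(0, 4)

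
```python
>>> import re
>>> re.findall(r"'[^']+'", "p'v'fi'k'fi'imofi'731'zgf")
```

["'v'", "'k'", "'imofi'"]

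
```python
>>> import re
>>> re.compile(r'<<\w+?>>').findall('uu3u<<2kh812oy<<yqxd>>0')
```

['<<yqxd>>']

Since nothing is captured, `findall` lists the 1 matched substring directly.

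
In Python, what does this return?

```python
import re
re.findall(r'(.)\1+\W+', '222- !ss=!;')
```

['2', 's']

After group 1 captures some text, `\1` only succeeds where that same text appears again.
Walking the string: at [0:6] match '222- !', group 1 = '2'; at [6:11] match 'ss=!;', group 1 = 's'.
One capturing group, so `findall` returns just the captured substring from each match — 2 in all.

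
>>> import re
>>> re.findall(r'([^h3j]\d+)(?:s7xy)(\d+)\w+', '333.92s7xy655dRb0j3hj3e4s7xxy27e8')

[('.92', '655')]

With 2 capturing groups, `findall` returns a 2-tuple per match.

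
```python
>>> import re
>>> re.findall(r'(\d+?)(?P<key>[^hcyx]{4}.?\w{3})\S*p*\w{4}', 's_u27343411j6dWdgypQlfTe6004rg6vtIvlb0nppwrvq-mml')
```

[('2', '7343411j')]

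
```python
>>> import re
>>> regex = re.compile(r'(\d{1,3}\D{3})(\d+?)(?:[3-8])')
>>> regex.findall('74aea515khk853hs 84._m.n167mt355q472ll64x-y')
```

[('74aea', '51'), ('853hs ', '8')]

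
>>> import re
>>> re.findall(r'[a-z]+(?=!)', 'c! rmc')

The `(?=…)`/`(?<=…)` assertion just peeks at neighbouring text; it doesn't advance the match position.
Walking the string: at [0:1] → 'c'.
Since nothing is captured, `findall` lists the 1 matched substring directly.

['c']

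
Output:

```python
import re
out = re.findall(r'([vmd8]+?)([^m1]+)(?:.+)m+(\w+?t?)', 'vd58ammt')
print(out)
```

This matches one or more of one of [vmd8] (lazy) (captured); then one or more of any character except [m1] (captured); then one or more of any character (non-capturing group); then one or more of a literal 'm'; then one or more of a word character (lazy), then optionally a literal 't' (captured).
A non-greedy quantifier consumes as few characters as it can — just enough that the remainder of the pattern still matches from where it stops; whatever follows it matches normally.
Matches: at [0:8] match 'vd58ammt', groups = ('v', 'd58a', 't').
With 3 capturing groups, `findall` returns a 3-tuple per match.

[('v', 'd58a', 't')]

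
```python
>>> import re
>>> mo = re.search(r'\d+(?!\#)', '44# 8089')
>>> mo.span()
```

A negative assertion filters positions out without eating any characters.
Unlike `match`, `search` isn't anchored — it looks for the pattern anywhere in the string.
The match spans [0:1] → '4'.

(0, 1)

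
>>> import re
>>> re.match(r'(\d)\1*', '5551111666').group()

`\1` has to match the exact text group 1 already captured.
`re.match` won't scan ahead — the pattern has to work from the very first character.
The match spans [0:3] → '555'.
Captured: group 1 = '5'.

'555'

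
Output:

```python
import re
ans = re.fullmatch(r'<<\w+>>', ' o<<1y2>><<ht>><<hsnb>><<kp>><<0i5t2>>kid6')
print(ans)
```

None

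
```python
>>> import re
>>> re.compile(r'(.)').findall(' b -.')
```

Pattern: any character (captured).
`findall` collects group 1 from each match (5 total).

[' ', 'b', ' ', '-', '.']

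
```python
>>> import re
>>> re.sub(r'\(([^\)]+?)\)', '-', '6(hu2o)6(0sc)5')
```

'6-6-5'

Matches: at [1:7] → '(hu2o)'; at [8:13] → '(0sc)'.
Every occurrence is swapped for '-'.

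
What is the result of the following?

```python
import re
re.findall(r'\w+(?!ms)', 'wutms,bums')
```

A negative assertion filters positions out without eating any characters.
Scanning left to right: at [0:5] → 'wutms'; at [6:10] → 'bums'.
With no groups in the pattern, `findall` gives back each whole match — 2 here.

['wutms', 'bums']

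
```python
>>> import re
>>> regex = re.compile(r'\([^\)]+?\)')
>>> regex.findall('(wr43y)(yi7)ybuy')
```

`findall` yields the raw match text (2 of them) because the pattern has no groups.

['(wr43y)', '(yi7)']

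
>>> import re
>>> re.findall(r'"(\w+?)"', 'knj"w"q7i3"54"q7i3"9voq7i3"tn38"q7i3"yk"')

['w', '54', '9voq7i3', 'q7i3']

`findall` collects group 1 from each match (4 total).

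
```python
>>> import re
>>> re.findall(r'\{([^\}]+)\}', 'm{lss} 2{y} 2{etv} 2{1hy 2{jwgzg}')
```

With a single group, `findall` returns only what that group captured — 4 items.

['lss', 'y', 'etv', '1hy 2{jwgzg']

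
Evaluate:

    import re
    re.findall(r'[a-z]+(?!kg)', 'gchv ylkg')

The negative lookahead/lookbehind blocks any match where the forbidden context is present.
Scanning left to right: at [0:4] → 'gchv'; at [5:9] → 'ylkg'.
With no groups in the pattern, `findall` gives back each whole match — 2 here.

['gchv', 'ylkg']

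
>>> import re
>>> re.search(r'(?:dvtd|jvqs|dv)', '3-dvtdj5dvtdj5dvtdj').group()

'dvtd'

The regex engine tests alternatives in the order written; an earlier branch that matches wins even if a later one would match more.
The match spans [2:6] → 'dvtd'.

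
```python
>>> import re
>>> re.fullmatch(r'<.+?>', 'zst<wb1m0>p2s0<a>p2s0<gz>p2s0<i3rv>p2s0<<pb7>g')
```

`fullmatch` succeeds only if the pattern covers the string from start to end.
Here the pattern can't cover the whole string, so the call returns None.

None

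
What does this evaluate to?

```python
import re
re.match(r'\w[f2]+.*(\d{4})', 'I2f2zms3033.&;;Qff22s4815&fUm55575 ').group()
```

`re.match` only tries the pattern at the start of the string.
The match spans [0:34] → 'I2f2zms3033.&;;Qff22s4815&fUm55575'.

'I2f2zms3033.&;;Qff22s4815&fUm55575'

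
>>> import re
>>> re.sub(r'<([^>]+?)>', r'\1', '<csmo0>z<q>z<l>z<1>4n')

'csmo0zqzlz14n'

Matches: at [0:7] → '<csmo0>'; at [8:11] → '<q>'; at [12:15] → '<l>'; at [16:19] → '<1>'.
The replacement refers to a captured group, so each match is rewritten using its own captured text.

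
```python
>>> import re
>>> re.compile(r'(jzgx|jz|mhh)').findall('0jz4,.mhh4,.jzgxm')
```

['jz', 'mhh', 'jzgx']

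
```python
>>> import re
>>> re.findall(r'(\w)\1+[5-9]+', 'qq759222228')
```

After group 1 captures some text, `\1` only succeeds where that same text appears again.
One capturing group, so `findall` returns just the captured substring from each match — 2 in all.

['q', '2']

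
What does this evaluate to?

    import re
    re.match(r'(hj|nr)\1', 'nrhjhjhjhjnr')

The backreference `\1` re-matches whatever the first group consumed, character for character.
`re.match` only tries the pattern at the start of the string.
Here the pattern fails at index 0, so the call returns None.

None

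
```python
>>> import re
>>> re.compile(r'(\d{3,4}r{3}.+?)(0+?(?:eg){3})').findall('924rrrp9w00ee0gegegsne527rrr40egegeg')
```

`findall` packs the 2 group values into a tuple for every match.

[('924rrrp9w00ee0gegegsne527rrr4', '0egegeg')]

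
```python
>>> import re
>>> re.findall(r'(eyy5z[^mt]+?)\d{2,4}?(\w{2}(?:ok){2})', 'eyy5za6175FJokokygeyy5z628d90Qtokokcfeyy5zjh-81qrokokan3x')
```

Pattern: the literal 'ey', then the literal 'y5z', then one or more of any character except [mt] (lazy) (captured); then 2 to 4 of a digit (lazy); then exactly 2 of a word character, then the literal 'ok' repeated 2 times (captured).
With the lazy modifier that quantifier settles for the fewest repetitions that let the rest of the pattern succeed (the atoms after it are unaffected and can still be greedy).
Walking the string: at [0:16] match 'eyy5za6175FJokok', groups = ('eyy5za', 'FJokok'); at [18:35] match 'eyy5z628d90Qtokok', groups = ('eyy5z628d', 'Qtokok'); at [37:53] match 'eyy5zjh-81qrokok', groups = ('eyy5zjh-', 'qrokok').
Multiple groups make `findall` return tuples — one 2-tuple for each match.

[('eyy5za', 'FJokok'), ('eyy5z628d', 'Qtokok'), ('eyy5zjh-', 'qrokok')]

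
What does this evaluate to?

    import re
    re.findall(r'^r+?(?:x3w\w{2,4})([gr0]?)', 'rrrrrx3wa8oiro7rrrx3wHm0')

['r']

The pattern matches anchored at the start of the string; then one or more of a literal 'r' (lazy); then the literal 'x3w', then 2 to 4 of a word character (non-capturing group); then optionally one of [gr0] (captured).
Matches: at [0:13] match 'rrrrrx3wa8oir', group 1 = 'r'.
With a single group, `findall` returns only what that group captured — 1 item.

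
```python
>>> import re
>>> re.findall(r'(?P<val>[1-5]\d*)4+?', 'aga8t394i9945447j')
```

The pattern matches a character in [1-5], then zero or more of a digit (captured as 'val'); then one or more of a literal '4' (lazy).
One capturing group, so `findall` returns just the captured substring from each match — 2 in all.

['39', '454']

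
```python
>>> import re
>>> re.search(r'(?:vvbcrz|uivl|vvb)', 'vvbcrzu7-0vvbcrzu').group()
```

The regex engine tests alternatives in the order written; an earlier branch that matches wins even if a later one would match more.
`search` walks the string left to right and returns the first match it finds.
The match spans [0:6] → 'vvbcrz'.

'vvbcrz'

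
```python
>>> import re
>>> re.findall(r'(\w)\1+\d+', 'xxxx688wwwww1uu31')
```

['x', 'w', 'u']

After group 1 captures some text, `\1` only succeeds where that same text appears again.
Walking the string: at [0:7] match 'xxxx688', group 1 = 'x'; at [7:13] match 'wwwww1', group 1 = 'w'; at [13:17] match 'uu31', group 1 = 'u'.
One capturing group, so `findall` returns just the captured substring from each match — 3 in all.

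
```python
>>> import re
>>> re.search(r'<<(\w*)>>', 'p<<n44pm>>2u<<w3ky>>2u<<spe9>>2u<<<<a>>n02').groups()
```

('n44pm',)

`re.search` scans for the first position where the pattern succeeds.
The match spans [1:10] → '<<n44pm>>'.
Captured: group 1 = 'n44pm'.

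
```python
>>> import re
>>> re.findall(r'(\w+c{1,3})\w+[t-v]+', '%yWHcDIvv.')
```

This matches one or more of a word character, then 1 to 3 of a literal 'c' (captured); then one or more of a word character, then one or more of a character in [t-v].
`findall` collects group 1 from the one match (1 total).

['yWHc']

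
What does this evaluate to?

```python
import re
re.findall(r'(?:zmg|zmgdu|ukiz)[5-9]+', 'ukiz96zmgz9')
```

Matches: at [0:6] → 'ukiz96'.
No capturing groups, so `findall` returns the 1 full match string.

['ukiz96']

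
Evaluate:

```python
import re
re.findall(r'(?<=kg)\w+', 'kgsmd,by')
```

Because the assertion is zero-width, the text it checks is not consumed and won't appear in the result.
Walking the string: at [2:5] → 'smd'.
`findall` yields the raw match text (1 of them) because the pattern has no groups.

['smd']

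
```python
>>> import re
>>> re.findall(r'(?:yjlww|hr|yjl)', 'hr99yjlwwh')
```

['hr', 'yjlww']

Alternation tries branches left to right and keeps the first one that lets the overall match succeed at that position.
Since nothing is captured, `findall` lists the 2 matched substrings directly.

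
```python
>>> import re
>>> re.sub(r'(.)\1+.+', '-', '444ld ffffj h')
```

`\1` has to match the exact text group 1 already captured.
Matches: at [0:13] → '444ld ffffj h'.
`sub` substitutes '-' at each match site.

'-'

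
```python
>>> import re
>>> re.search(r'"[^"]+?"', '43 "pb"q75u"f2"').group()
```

The match spans [3:7] → '"pb"'.

'"pb"'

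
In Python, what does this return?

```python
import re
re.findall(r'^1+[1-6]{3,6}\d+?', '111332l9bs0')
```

['111332']

The pattern matches anchored at the start of the string; then one or more of a literal '1', then 3 to 6 of a character in [1-6]; then one or more of a digit (lazy).
Since nothing is captured, `findall` lists the 1 matched substring directly.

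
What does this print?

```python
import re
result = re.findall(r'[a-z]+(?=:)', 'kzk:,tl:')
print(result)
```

['kzk', 'tl']

The `(?=…)`/`(?<=…)` assertion just peeks at neighbouring text; it doesn't advance the match position.
Matches: at [0:3] → 'kzk'; at [5:7] → 'tl'.
`findall` yields the raw match text (2 of them) because the pattern has no groups.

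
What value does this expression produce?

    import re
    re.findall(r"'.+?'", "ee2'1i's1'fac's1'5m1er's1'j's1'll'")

["'1i'", "'fac'", "'5m1er'", "'j'", "'ll'"]

Lazy quantifiers expand one character at a time until the remainder of the pattern can match.
Walking the string: at [3:7] → "'1i'"; at [9:14] → "'fac'"; at [16:23] → "'5m1er'"; at [25:28] → "'j'"; at [30:34] → "'ll'".
With no groups in the pattern, `findall` gives back each whole match — 5 here.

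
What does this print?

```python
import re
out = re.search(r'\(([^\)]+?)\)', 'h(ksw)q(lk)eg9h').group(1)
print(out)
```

The match spans [1:6] → '(ksw)'.
Captured: group 1 = 'ksw'.

ksw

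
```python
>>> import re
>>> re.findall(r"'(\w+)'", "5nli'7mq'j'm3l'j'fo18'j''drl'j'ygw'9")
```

Because there's exactly one group, `findall` drops the full match and keeps group 1 from each hit.

['7mq', 'm3l', 'fo18', 'drl', 'ygw']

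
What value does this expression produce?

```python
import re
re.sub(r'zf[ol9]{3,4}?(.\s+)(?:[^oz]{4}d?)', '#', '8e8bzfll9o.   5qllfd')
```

This matches the literal 'zf', then 3 to 4 of one of [ol9] (lazy); then any character, then one or more of whitespace (captured); then exactly 4 of any character except [oz], then optionally a literal 'd' (non-capturing group).
Each match is replaced by '#'.

'8e8b#fd'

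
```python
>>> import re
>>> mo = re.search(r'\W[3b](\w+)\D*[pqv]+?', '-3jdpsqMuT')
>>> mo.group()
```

'-3jdpsq'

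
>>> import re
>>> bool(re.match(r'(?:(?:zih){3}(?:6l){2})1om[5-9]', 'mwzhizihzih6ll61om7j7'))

False

Pattern: the literal 'zih' repeated 3 times, then the literal '6l' repeated 2 times (non-capturing group); then the literal '1om', then a character in [5-9].
`re.match` only tries the pattern at the start of the string.
Here the string doesn't start with a match, so the call returns None, and `bool(None)` is False.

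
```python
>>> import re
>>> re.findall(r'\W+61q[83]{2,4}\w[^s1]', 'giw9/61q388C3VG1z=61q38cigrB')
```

This matches one or more of a non-word character, then the literal '61q'; then 2 to 4 of one of [83], then a word character, then any character except [s1].
Matches: at [4:13] → '/61q388C3'; at [17:25] → '=61q38ci'.
`findall` yields the raw match text (2 of them) because the pattern has no groups.

['/61q388C3', '=61q38ci']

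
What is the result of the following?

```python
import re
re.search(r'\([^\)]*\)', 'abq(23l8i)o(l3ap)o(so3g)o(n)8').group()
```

'(23l8i)'

Unlike `match`, `search` isn't anchored — it looks for the pattern anywhere in the string.
The match spans [3:10] → '(23l8i)'.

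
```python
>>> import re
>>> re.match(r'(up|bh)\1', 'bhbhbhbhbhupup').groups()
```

('bh',)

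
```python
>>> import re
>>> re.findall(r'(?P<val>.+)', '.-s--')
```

['.-s--']

This matches one or more of any character (captured as 'val').
Matches: at [0:5] match '.-s--', group 1 = '.-s--'.
One capturing group, so `findall` returns just the captured substring from the one match — 1 in all.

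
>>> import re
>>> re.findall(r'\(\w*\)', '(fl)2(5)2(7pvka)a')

['(fl)', '(5)', '(7pvka)']

No capturing groups, so `findall` returns the 3 full match strings.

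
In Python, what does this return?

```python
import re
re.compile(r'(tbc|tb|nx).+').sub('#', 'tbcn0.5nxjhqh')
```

`sub` substitutes '#' at each match site.

'#'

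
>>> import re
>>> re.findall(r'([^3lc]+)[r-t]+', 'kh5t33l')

['kh5']

With a single group, `findall` returns only what that group captured — 1 item.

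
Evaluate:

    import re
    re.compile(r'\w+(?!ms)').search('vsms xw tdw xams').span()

(0, 4)

The negative lookaround is zero-width — it rules out positions where the adjacent text would match, without consuming anything.
The match spans [0:4] → 'vsms'.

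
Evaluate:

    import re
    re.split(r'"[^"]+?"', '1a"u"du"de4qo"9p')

Matches to split on: at [2:5] → '"u"'; at [7:14] → '"de4qo"'.
The string is cut at each match, leaving 3 pieces.

['1a', 'du', '9p']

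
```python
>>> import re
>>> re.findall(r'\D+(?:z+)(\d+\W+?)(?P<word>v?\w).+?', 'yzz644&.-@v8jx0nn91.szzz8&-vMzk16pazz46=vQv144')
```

[('644&.-@', 'v8'), ('8&-', 'vM'), ('46=', 'vQ')]

This matches one or more of a non-digit; then one or more of a literal 'z' (non-capturing group); then one or more of a digit, then one or more of a non-word character (lazy) (captured); then optionally a literal 'v', then a word character (captured as 'word'); then one or more of any character (lazy).
The `?` after the quantifier makes it lazy — it takes as little as possible before letting the rest of the pattern try.
Scanning left to right: at [0:13] match 'yzz644&.-@v8j', groups = ('644&.-@', 'v8'); at [19:30] match '.szzz8&-vMz', groups = ('8&-', 'vM'); at [33:43] match 'pazz46=vQv', groups = ('46=', 'vQ').
`findall` packs the 2 group values into a tuple for every match.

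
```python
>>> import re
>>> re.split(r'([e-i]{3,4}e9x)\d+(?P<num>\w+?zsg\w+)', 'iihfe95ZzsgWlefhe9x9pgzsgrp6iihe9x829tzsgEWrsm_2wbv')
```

Pattern: 3 to 4 of a character in [e-i], then the literal 'e9x' (captured); then one or more of a digit; then one or more of a word character (lazy), then the literal 'zsg', then one or more of a word character (captured as 'num').
Matches to split on: at [13:51] → 'efhe9x9pgzsgrp6iihe9x829tzsgEWrsm_2wbv'.
`re.split` interleaves the captured-group text with the surrounding fragments.

['iihfe95ZzsgWl', 'efhe9x', 'pgzsgrp6iihe9x829tzsgEWrsm_2wbv', '']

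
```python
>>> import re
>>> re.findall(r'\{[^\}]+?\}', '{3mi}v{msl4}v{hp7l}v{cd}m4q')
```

Scanning left to right: at [0:5] → '{3mi}'; at [6:12] → '{msl4}'; at [13:19] → '{hp7l}'; at [20:24] → '{cd}'.
No capturing groups, so `findall` returns the 4 full match strings.

['{3mi}', '{msl4}', '{hp7l}', '{cd}']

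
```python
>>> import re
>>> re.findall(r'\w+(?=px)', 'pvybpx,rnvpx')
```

Lookahead/lookbehind check context without consuming it, so the matched span excludes the asserted characters.
Matches: at [0:4] → 'pvyb'; at [7:10] → 'rnv'.
No capturing groups, so `findall` returns the 2 full match strings.

['pvyb', 'rnv']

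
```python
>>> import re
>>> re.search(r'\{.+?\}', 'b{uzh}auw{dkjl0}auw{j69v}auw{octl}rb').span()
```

With the lazy modifier that quantifier settles for the fewest repetitions that let the rest of the pattern succeed (the atoms after it are unaffected and can still be greedy).
`re.search` tries every starting position until one works.
The match spans [1:6] → '{uzh}'.

(1, 6)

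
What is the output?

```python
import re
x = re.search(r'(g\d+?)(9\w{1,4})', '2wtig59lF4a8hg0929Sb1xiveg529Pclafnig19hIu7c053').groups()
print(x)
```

('g5', '9lF4a')

The match spans [4:11] → 'g59lF4a'.
Captured: group 1 = 'g5', group 2 = '9lF4a'.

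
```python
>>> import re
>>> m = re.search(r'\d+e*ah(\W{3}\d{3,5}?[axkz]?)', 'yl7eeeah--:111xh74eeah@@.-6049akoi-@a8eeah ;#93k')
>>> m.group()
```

'7eeeah--:111x'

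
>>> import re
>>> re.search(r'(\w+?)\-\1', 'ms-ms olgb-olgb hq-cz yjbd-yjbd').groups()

`\1` has to match the exact text group 1 already captured.
`re.search` scans for the first position where the pattern succeeds.
The match spans [0:5] → 'ms-ms'.
Captured: group 1 = 'ms'.

('ms',)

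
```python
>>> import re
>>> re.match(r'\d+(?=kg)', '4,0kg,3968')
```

None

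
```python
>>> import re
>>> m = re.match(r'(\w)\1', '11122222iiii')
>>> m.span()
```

(0, 2)

`\1` is not a pattern — it's the concrete string captured by group 1, re-applied verbatim.
`re.match` won't scan ahead — the pattern has to work from the very first character.
The match spans [0:2] → '11'.
Captured: group 1 = '1'.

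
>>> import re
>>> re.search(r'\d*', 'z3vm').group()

''

Pattern: zero or more of a digit.
Unlike `match`, `search` isn't anchored — it looks for the pattern anywhere in the string.
The match spans [0:0] → ''.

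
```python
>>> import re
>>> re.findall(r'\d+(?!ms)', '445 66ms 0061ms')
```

The negative lookaround is zero-width — it rules out positions where the adjacent text would match, without consuming anything.
No capturing groups, so `findall` returns the 3 full match strings.

['445', '6', '006']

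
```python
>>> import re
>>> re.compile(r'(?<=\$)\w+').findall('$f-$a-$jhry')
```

The `(?=…)`/`(?<=…)` assertion just peeks at neighbouring text; it doesn't advance the match position.
Walking the string: at [1:2] → 'f'; at [4:5] → 'a'; at [7:11] → 'jhry'.
No capturing groups, so `findall` returns the 3 full match strings.

['f', 'a', 'jhry']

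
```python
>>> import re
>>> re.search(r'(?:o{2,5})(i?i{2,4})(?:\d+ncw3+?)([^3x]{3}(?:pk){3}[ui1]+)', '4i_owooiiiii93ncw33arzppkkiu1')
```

None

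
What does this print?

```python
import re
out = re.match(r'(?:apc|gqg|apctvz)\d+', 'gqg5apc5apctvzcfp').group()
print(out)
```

gqg5

`match` is anchored at position 0; if the pattern doesn't fit there, it returns None.
The match spans [0:4] → 'gqg5'.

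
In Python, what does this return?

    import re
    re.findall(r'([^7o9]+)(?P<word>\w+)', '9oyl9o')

[('yl', '9o')]

This matches one or more of any character except [7o9] (captured); then one or more of a word character (captured as 'word').
Scanning left to right: at [2:6] match 'yl9o', groups = ('yl', '9o').
With 2 capturing groups, `findall` returns a 2-tuple per match.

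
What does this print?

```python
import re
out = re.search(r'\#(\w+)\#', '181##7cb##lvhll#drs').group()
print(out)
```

#7cb#

Unlike `match`, `search` isn't anchored — it looks for the pattern anywhere in the string.
The match spans [4:9] → '#7cb#'.
Captured: group 1 = '7cb'.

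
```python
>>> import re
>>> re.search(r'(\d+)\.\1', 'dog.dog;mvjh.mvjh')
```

None

`\1` is not a pattern — it's the concrete string captured by group 1, re-applied verbatim.
Unlike `match`, `search` isn't anchored — it looks for the pattern anywhere in the string.
Here the pattern never matches, so the call returns None.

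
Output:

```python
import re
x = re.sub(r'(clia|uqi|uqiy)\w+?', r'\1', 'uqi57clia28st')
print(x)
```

uqi7clia8st

Each match is replaced using the text its own group 1 captured.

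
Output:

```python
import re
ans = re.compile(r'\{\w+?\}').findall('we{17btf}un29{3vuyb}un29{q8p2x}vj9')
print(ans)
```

['{17btf}', '{3vuyb}', '{q8p2x}']

Walking the string: at [2:9] → '{17btf}'; at [13:20] → '{3vuyb}'; at [24:31] → '{q8p2x}'.
Since nothing is captured, `findall` lists the 3 matched substrings directly.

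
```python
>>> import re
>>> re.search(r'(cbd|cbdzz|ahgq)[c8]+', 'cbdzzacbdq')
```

None

Here the pattern never matches, so the call returns None.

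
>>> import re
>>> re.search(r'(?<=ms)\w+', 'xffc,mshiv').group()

'hiv'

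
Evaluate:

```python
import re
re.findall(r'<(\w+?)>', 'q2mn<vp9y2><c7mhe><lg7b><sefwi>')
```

['vp9y2', 'c7mhe', 'lg7b', 'sefwi']

With a single group, `findall` returns only what that group captured — 4 items.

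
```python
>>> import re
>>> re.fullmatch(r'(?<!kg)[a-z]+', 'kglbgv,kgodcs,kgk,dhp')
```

None

`(?!…)`/`(?<!…)` only lets a position through if the neighbouring text does NOT match; no characters are consumed.
For `fullmatch`, every character of the input must be accounted for by the pattern.
Here the pattern can't cover the whole string, so the call returns None.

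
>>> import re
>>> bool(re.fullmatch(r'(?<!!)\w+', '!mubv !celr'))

False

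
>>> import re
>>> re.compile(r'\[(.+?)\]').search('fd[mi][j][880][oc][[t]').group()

'[mi]'

Because the quantifier is non-greedy, it stops expanding at the earliest point where the rest of the pattern can succeed.
Unlike `match`, `search` isn't anchored — it looks for the pattern anywhere in the string.
The match spans [2:6] → '[mi]'.
Captured: group 1 = 'mi'.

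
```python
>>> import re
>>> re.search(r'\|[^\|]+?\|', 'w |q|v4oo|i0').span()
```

(2, 5)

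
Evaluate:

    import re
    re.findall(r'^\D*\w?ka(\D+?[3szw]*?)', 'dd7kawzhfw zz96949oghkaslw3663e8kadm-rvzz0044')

['w']

This matches anchored at the start of the string; then zero or more of a non-digit, then optionally a word character, then the literal 'ka'; then one or more of a non-digit (lazy), then zero or more of one of [3szw] (lazy) (captured).
Matches: at [0:6] match 'dd7kaw', group 1 = 'w'.
Because there's exactly one group, `findall` drops the full match and keeps group 1 from the one hit.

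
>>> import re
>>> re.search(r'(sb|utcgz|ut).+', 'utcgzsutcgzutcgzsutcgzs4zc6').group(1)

Alternation tries branches left to right and keeps the first one that lets the overall match succeed at that position.
`re.search` tries every starting position until one works.
The match spans [0:27] → 'utcgzsutcgzutcgzsutcgzs4zc6'.
Captured: group 1 = 'utcgz'.

'utcgz'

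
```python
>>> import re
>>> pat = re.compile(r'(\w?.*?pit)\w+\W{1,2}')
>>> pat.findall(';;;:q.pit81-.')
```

[';;;:q.pit']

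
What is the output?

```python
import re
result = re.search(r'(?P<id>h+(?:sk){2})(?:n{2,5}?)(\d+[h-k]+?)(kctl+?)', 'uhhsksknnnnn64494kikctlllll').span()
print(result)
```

A non-greedy quantifier consumes as few characters as it can — just enough that the remainder of the pattern still matches from where it stops; whatever follows it matches normally.
The match spans [1:23] → 'hhsksknnnnn64494kikctl'.

(1, 23)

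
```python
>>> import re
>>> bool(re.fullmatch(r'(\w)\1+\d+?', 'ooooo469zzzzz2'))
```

`re.fullmatch` requires the pattern to consume the entire string.
Here there's no way to consume every character, so the call returns None, and `bool(None)` is False.

False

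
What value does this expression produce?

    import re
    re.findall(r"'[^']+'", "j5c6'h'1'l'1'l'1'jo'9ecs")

["'h'", "'l'", "'l'", "'jo'"]

Scanning left to right: at [4:7] → "'h'"; at [8:11] → "'l'"; at [12:15] → "'l'"; at [16:20] → "'jo'".
With no groups in the pattern, `findall` gives back each whole match — 4 here.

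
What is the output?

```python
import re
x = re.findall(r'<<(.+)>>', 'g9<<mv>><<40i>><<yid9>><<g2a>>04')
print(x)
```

['mv>><<40i>><<yid9>><<g2a']

One capturing group, so `findall` returns just the captured substring from the one match — 1 in all.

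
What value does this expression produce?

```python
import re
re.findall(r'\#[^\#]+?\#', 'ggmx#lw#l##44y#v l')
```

Matches: at [4:8] → '#lw#'; at [10:15] → '#44y#'.
Since nothing is captured, `findall` lists the 2 matched substrings directly.

['#lw#', '#44y#']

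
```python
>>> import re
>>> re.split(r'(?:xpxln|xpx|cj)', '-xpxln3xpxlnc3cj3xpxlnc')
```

['-', '3', 'c3', '3', 'c']

Branches in `(...|...)` are attempted left-to-right; the first branch that allows the whole pattern to succeed is taken.
The string is cut at each match, leaving 5 pieces.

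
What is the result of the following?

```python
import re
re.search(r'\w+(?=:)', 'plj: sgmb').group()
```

'plj'

The positive lookaround only admits positions where the adjacent text matches; those characters stay outside the span.
`re.search` scans for the first position where the pattern succeeds.
The match spans [0:3] → 'plj'.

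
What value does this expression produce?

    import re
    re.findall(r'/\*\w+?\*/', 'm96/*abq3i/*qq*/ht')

['/*qq*/']

Scanning left to right: at [10:16] → '/*qq*/'.
With no groups in the pattern, `findall` gives back each whole match — 1 here.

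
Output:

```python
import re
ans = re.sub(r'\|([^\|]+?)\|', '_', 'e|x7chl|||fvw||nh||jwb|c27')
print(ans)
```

Every occurrence is swapped for '_'.

e_|___c27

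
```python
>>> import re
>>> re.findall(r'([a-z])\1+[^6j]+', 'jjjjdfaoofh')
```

['j']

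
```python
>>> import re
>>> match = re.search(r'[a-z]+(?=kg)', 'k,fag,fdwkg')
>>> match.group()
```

'fdw'

Lookahead/lookbehind check context without consuming it, so the matched span excludes the asserted characters.
The match spans [6:9] → 'fdw'.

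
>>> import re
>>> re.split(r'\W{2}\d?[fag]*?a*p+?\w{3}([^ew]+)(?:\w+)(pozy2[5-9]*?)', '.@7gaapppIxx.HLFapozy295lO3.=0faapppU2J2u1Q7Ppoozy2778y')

Pattern: exactly 2 of a non-word character, then optionally a digit, then zero or more of one of [fag] (lazy); then zero or more of a literal 'a', then one or more of the literal 'p' (lazy), then exactly 3 of a word character; then one or more of any character except [ew] (captured); then one or more of a word character (non-capturing group); then the literal 'poz', then the literal 'y2', then zero or more of a character in [5-9] (lazy) (captured).
Matches to split on: at [0:22] → '.@7gaapppIxx.HLFapozy2'.
The group in the pattern means `split` returns the separators' captures alongside the pieces.

['', 'xx.HLF', 'pozy2', '95lO3.=0faapppU2J2u1Q7Ppoozy2778y']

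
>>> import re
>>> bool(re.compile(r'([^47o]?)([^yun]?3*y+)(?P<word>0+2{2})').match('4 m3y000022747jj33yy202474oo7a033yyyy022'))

`match` is anchored at position 0; if the pattern doesn't fit there, it returns None.
Here the pattern fails at index 0, so the call returns None, and `bool(None)` is False.

False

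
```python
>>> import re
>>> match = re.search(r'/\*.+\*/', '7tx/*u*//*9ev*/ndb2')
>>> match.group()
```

`re.search` scans for the first position where the pattern succeeds.
The match spans [3:15] → '/*u*//*9ev*/'.

'/*u*//*9ev*/'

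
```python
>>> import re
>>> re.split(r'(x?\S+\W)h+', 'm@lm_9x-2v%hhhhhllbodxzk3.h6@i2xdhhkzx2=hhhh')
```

Pattern: optionally a literal 'x', then one or more of a non-whitespace character, then a non-word character (captured); then one or more of a literal 'h'.
Matches to split on: at [0:44] → 'm@lm_9x-2v%hhhhhllbodxzk3.h6@i2xdhhkzx2=hhhh'.
The group in the pattern means `split` returns the separators' captures alongside the pieces.

['', 'm@lm_9x-2v%hhhhhllbodxzk3.h6@i2xdhhkzx2=', '']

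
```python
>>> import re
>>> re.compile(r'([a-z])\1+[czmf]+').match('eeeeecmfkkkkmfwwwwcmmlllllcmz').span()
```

(0, 8)

`\1` has to match the exact text group 1 already captured.
`match` is anchored at position 0; if the pattern doesn't fit there, it returns None.
The match spans [0:8] → 'eeeeecmf'.
Captured: group 1 = 'e'.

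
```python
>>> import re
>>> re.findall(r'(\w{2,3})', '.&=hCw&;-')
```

['hCw']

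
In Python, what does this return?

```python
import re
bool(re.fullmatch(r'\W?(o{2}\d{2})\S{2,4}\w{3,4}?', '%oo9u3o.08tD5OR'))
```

False

For `fullmatch`, every character of the input must be accounted for by the pattern.
Here there's no way to consume every character, so the call returns None, and `bool(None)` is False.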